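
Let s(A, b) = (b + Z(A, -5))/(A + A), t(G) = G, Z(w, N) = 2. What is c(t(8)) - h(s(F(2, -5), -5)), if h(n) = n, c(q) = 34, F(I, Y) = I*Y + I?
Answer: 541/16 ≈ 33.813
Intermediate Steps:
F(I, Y) = I + I*Y
s(A, b) = (2 + b)/(2*A) (s(A, b) = (b + 2)/(A + A) = (2 + b)/((2*A)) = (2 + b)*(1/(2*A)) = (2 + b)/(2*A))
c(t(8)) - h(s(F(2, -5), -5)) = 34 - (2 - 5)/(2*(2*(1 - 5))) = 34 - (-3)/(2*(2*(-4))) = 34 - (-3)/(2*(-8)) = 34 - (-1)*(-3)/(2*8) = 34 - 1*3/16 = 34 - 3/16 = 541/16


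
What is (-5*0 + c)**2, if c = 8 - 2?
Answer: 36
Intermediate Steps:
c = 6
(-5*0 + c)**2 = (-5*0 + 6)**2 = (0 + 6)**2 = 6**2 = 36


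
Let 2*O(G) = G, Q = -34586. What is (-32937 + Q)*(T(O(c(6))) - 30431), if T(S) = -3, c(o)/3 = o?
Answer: 2054994982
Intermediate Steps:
c(o) = 3*o
O(G) = G/2
(-32937 + Q)*(T(O(c(6))) - 30431) = (-32937 - 34586)*(-3 - 30431) = -67523*(-30434) = 2054994982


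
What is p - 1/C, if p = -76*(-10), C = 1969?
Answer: 1496439/1969 ≈ 760.00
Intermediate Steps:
p = 760 (p = -76*(-10) = 760)
p - 1/C = 760 - 1/1969 = 1496439/1969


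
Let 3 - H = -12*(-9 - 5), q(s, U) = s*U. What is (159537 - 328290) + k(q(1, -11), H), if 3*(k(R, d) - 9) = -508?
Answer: -506740/3 ≈ -1.6891e+5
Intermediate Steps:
q(s, U) = U*s
H = -165 (H = 3 - (-12)*(-9 - 5) = 3 - (-12)*(-14) = 3 - 1*168 = 3 - 168 = -165)
k(R, d) = -481/3 (k(R, d) = 9 + (⅓)*(-508) = 9 - 508/3 = -481/3)
(159537 - 328290) + k(q(1, -11), H) = (159537 - 328290) - 481/3 = -168753 - 481/3 = -506740/3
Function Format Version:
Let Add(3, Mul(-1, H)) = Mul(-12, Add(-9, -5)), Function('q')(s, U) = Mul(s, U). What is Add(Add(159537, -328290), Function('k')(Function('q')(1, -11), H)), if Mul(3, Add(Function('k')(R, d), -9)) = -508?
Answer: Rational(-506740, 3) ≈ -1.6891e+5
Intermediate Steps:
Function('q')(s, U) = Mul(U, s)
H = -165 (H = Add(3, Mul(-1, Mul(-12, Add(-9, -5)))) = Add(3, Mul(-1, Mul(-12, -14))) = Add(3, Mul(-1, 168)) = Add(3, -168) = -165)
Function('k')(R, d) = Rational(-481, 3) (Function('k')(R, d) = Add(9, Mul(Rational(1, 3), -508)) = Add(9, Rational(-508, 3)) = Rational(-481, 3))
Add(Add(159537, -328290), Function('k')(Function('q')(1, -11), H)) = Add(Add(159537, -328290), Rational(-481, 3)) = Add(-168753, Rational(-481, 3)) = Rational(-506740, 3)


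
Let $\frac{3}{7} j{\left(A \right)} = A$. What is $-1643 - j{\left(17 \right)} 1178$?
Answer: $- \frac{145111}{3} \approx -48370.0$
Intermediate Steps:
$j{\left(A \right)} = \frac{7 A}{3}$
$-1643 - j{\left(17 \right)} 1178 = -1643 - \frac{7}{3} \cdot 17 \cdot 1178 = -1643 - \frac{119}{3} \cdot 1178 = -1643 - \frac{140182}{3} = - \frac{145111}{3}$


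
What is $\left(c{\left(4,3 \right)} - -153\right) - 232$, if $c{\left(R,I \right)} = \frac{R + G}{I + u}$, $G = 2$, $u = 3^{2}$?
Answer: $- \frac{157}{2} \approx -78.5$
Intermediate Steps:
$u = 9$
$c{\left(R,I \right)} = \frac{2 + R}{9 + I}$ ($c{\left(R,I \right)} = \frac{R + 2}{I + 9} = \frac{2 + R}{9 + I}$)
$\left(c{\left(4,3 \right)} - -153\right) - 232 = \left(\frac{2 + 4}{9 + 3} - -153\right) - 232 = \left(\frac{1}{12} \cdot 6 + 153\right) - 232 = \left(\frac{1}{2} + 153\right) - 232 = \frac{307}{2} - 232 = - \frac{157}{2}$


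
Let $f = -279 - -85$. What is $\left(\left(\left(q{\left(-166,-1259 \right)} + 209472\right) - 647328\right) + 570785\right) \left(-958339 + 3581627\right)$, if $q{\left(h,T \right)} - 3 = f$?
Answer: $348210002544$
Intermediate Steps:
$f = -194$ ($f = -279 + 85 = -194$)
$q{\left(h,T \right)} = -191$ ($q{\left(h,T \right)} = 3 - 194 = -191$)
$\left(\left(\left(q{\left(-166,-1259 \right)} + 209472\right) - 647328\right) + 570785\right) \left(-958339 + 3581627\right) = \left(\left(\left(-191 + 209472\right) - 647328\right) + 570785\right) \left(-958339 + 3581627\right) = \left(\left(209281 - 647328\right) + 570785\right) 2623288 = \left(-438047 + 570785\right) 2623288 = 132738 \cdot 2623288 = 348210002544$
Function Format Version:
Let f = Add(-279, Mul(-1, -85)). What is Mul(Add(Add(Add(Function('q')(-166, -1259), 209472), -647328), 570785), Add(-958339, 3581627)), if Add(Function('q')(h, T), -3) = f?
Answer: 348210002544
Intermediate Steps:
f = -194 (f = Add(-279, 85) = -194)
Function('q')(h, T) = -191 (Function('q')(h, T) = Add(3, -194) = -191)
Mul(Add(Add(Add(Function('q')(-166, -1259), 209472), -647328), 570785), Add(-958339, 3581627)) = Mul(Add(Add(Add(-191, 209472), -647328), 570785), Add(-958339, 3581627)) = Mul(Add(Add(209281, -647328), 570785), 2623288) = Mul(Add(-438047, 570785), 2623288) = Mul(132738, 2623288) = 348210002544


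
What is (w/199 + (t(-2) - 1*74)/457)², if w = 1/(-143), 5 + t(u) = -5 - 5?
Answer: 6416747596900/169126097512801 ≈ 0.037941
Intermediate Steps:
t(u) = -15 (t(u) = -5 + (-5 - 5) = -5 - 10 = -15)
w = -1/143 ≈ -0.0069930
(w/199 + (t(-2) - 1*74)/457)² = (-1/143/199 + (-15 - 1*74)/457)² = (-1/143*1/199 + (-15 - 74)*(1/457))² = (-1/28457 - 89*1/457)² = (-1/28457 - 89/457)² = (-2533130/13004849)² = 6416747596900/169126097512801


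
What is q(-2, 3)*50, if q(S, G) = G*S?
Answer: -300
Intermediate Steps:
q(-2, 3)*50 = (3*(-2))*50 = -6*50 = -300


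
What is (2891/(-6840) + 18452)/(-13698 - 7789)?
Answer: -126208789/146971080 ≈ -0.85873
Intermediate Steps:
(2891/(-6840) + 18452)/(-13698 - 7789) = (2891*(-1/6840) + 18452)/(-21487) = (-2891/6840 + 18452)*(-1/21487) = (126208789/6840)*(-1/21487) = -126208789/146971080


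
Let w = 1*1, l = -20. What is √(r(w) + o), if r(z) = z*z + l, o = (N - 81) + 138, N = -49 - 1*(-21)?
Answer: √10 ≈ 3.1623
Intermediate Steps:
N = -28 (N = -49 + 21 = -28)
o = 29 (o = (-28 - 81) + 138 = -109 + 138 = 29)
w = 1
r(z) = -20 + z² (r(z) = z*z - 20 = z² - 20 = -20 + z²)
√(r(w) + o) = √((-20 + 1²) + 29) = √((-20 + 1) + 29) = √(-19 + 29) = √10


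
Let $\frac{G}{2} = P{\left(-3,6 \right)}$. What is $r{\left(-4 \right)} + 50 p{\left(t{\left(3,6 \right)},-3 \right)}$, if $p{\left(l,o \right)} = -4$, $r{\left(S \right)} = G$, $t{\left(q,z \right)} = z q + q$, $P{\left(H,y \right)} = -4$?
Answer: $-208$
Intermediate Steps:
$t{\left(q,z \right)} = q + q z$ ($t{\left(q,z \right)} = q z + q = q + q z$)
$G = -8$ ($G = 2 \left(-4\right) = -8$)
$r{\left(S \right)} = -8$
$r{\left(-4 \right)} + 50 p{\left(t{\left(3,6 \right)},-3 \right)} = -8 + 50 \left(-4\right) = -8 - 200 = -208$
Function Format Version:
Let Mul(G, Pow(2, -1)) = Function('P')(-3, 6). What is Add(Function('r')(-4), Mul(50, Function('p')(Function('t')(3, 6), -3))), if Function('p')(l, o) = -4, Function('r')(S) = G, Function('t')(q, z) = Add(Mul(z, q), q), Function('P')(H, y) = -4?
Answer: -208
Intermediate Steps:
Function('t')(q, z) = Add(q, Mul(q, z)) (Function('t')(q, z) = Add(Mul(q, z), q) = Add(q, Mul(q, z)))
G = -8 (G = Mul(2, -4) = -8)
Function('r')(S) = -8
Add(Function('r')(-4), Mul(50, Function('p')(Function('t')(3, 6), -3))) = Add(-8, Mul(50, -4)) = Add(-8, -200) = -208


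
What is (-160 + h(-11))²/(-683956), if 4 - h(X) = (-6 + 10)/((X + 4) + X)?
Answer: -491401/13850109 ≈ -0.035480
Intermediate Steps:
h(X) = 4 - 4/(4 + 2*X) (h(X) = 4 - (-6 + 10)/((X + 4) + X) = 4 - 4/((4 + X) + X) = 4 - 4/(4 + 2*X))
(-160 + h(-11))²/(-683956) = (-160 + 2*(3 + 2*(-11))/(2 - 11))²/(-683956) = (-160 + 2*(3 - 22)/(-9))²*(-1/683956) = (-160 + 2*(-⅑)*(-19))²*(-1/683956) = (-160 + 38/9)²*(-1/683956) = (-1402/9)²*(-1/683956) = (1965604/81)*(-1/683956) = -491401/13850109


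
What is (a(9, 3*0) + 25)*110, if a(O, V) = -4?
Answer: 2310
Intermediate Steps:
(a(9, 3*0) + 25)*110 = (-4 + 25)*110 = 21*110 = 2310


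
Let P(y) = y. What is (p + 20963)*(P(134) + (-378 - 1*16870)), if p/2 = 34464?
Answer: -1538394574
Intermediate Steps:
p = 68928 (p = 2*34464 = 68928)
(p + 20963)*(P(134) + (-378 - 1*16870)) = (68928 + 20963)*(134 + (-378 - 1*16870)) = 89891*(134 + (-378 - 16870)) = 89891*(134 - 17248) = 89891*(-17114) = -1538394574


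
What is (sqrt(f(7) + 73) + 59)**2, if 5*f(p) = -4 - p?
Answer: (295 + sqrt(1770))**2/25 ≈ 4544.7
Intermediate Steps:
f(p) = -4/5 - p/5 (f(p) = (-4 - p)/5 = -4/5 - p/5)
(sqrt(f(7) + 73) + 59)**2 = (sqrt((-4/5 - 1/5*7) + 73) + 59)**2 = (sqrt((-4/5 - 7/5) + 73) + 59)**2 = (sqrt(-11/5 + 73) + 59)**2 = (sqrt(354/5) + 59)**2 = (sqrt(1770)/5 + 59)**2 = (59 + sqrt(1770)/5)**2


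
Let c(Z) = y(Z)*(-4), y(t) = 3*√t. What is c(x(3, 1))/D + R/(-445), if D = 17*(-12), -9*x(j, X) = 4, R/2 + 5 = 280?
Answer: -110/89 + 2*I/51 ≈ -1.236 + 0.039216*I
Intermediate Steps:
R = 550 (R = -10 + 2*280 = -10 + 560 = 550)
x(j, X) = -4/9 (x(j, X) = -⅑*4 = -4/9)
c(Z) = -12*√Z (c(Z) = (3*√Z)*(-4) = -12*√Z)
D = -204
c(x(3, 1))/D + R/(-445) = -8*I/(-204) + 550/(-445) = -8*I*(-1/204) + 550*(-1/445) = -8*I*(-1/204) - 110/89 = 2*I/51 - 110/89 = -110/89 + 2*I/51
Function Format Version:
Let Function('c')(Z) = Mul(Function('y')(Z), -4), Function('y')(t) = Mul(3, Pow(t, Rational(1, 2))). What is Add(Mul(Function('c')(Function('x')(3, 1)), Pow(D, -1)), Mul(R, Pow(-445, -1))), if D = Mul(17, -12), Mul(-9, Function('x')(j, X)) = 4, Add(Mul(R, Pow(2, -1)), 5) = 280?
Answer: Add(Rational(-110, 89), Mul(Rational(2, 51), I)) ≈ Add(-1.2360, Mul(0.039216, I))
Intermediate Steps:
R = 550 (R = Add(-10, Mul(2, 280)) = Add(-10, 560) = 550)
Function('x')(j, X) = Rational(-4, 9) (Function('x')(j, X) = Mul(Rational(-1, 9), 4) = Rational(-4, 9))
Function('c')(Z) = Mul(-12, Pow(Z, Rational(1, 2))) (Function('c')(Z) = Mul(Mul(3, Pow(Z, Rational(1, 2))), -4) = Mul(-12, Pow(Z, Rational(1, 2))))
D = -204
Add(Mul(Function('c')(Function('x')(3, 1)), Pow(D, -1)), Mul(R, Pow(-445, -1))) = Add(Mul(Mul(-12, Pow(Rational(-4, 9), Rational(1, 2))), Pow(-204, -1)), Mul(550, Pow(-445, -1))) = Add(Mul(Mul(-12, Mul(Rational(2, 3), I)), Rational(-1, 204)), Mul(550, Rational(-1, 445))) = Add(Mul(Mul(-8, I), Rational(-1, 204)), Rational(-110, 89)) = Add(Mul(Rational(2, 51), I), Rational(-110, 89)) = Add(Rational(-110, 89), Mul(Rational(2, 51), I))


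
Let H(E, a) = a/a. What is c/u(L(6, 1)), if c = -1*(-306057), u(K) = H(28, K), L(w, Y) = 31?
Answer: 306057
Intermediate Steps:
H(E, a) = 1
u(K) = 1
c = 306057
c/u(L(6, 1)) = 306057/1 = 306057*1 = 306057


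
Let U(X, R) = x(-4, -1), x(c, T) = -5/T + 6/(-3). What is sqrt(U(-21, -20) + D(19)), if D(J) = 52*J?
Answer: sqrt(991) ≈ 31.480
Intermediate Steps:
x(c, T) = -2 - 5/T (x(c, T) = -5/T + 6*(-1/3) = -5/T - 2 = -2 - 5/T)
U(X, R) = 3 (U(X, R) = -2 - 5/(-1) = -2 - 5*(-1) = -2 + 5 = 3)
sqrt(U(-21, -20) + D(19)) = sqrt(3 + 52*19) = sqrt(3 + 988) = sqrt(991)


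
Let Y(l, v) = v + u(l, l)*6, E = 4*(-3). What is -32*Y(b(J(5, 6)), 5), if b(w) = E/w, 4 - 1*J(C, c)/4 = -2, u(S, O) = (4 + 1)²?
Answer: -4960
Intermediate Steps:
u(S, O) = 25 (u(S, O) = 5² = 25)
J(C, c) = 24 (J(C, c) = 16 - 4*(-2) = 16 + 8 = 24)
E = -12
b(w) = -12/w
Y(l, v) = 150 + v (Y(l, v) = v + 25*6 = v + 150 = 150 + v)
-32*Y(b(J(5, 6)), 5) = -32*(150 + 5) = -32*155 = -4960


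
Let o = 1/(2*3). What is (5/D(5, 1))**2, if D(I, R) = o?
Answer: 900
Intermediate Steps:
o = 1/6 ≈ 0.16667
D(I, R) = 1/6
(5/D(5, 1))**2 = (5/(1/6))**2 = (5*6)**2 = 30**2 = 900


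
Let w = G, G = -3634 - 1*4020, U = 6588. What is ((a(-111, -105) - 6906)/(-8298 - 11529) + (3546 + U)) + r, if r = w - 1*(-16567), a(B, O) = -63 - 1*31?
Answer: 377651869/19827 ≈ 19047.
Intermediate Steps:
G = -7654 (G = -3634 - 4020 = -7654)
w = -7654
a(B, O) = -94 (a(B, O) = -63 - 31 = -94)
r = 8913 (r = -7654 - 1*(-16567) = -7654 + 16567 = 8913)
((a(-111, -105) - 6906)/(-8298 - 11529) + (3546 + U)) + r = ((-94 - 6906)/(-8298 - 11529) + (3546 + 6588)) + 8913 = (-7000/(-19827) + 10134) + 8913 = (-7000*(-1/19827) + 10134) + 8913 = (7000/19827 + 10134) + 8913 = 200933818/19827 + 8913 = 377651869/19827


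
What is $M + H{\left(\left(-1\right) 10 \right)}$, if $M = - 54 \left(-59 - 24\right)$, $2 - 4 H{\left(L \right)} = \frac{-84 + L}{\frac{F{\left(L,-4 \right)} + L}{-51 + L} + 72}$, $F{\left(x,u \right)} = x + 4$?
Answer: $\frac{39520587}{8816} \approx 4482.8$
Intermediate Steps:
$F{\left(x,u \right)} = 4 + x$
$H{\left(L \right)} = \frac{1}{2} - \frac{-84 + L}{4 \left(72 + \frac{4 + 2 L}{-51 + L}\right)}$ ($H{\left(L \right)} = \frac{1}{2} - \frac{\left(-84 + L\right) \frac{1}{\frac{\left(4 + L\right) + L}{-51 + L} + 72}}{4} = \frac{1}{2} - \frac{\left(-84 + L\right) \frac{1}{\frac{4 + 2 L}{-51 + L} + 72}}{4} = \frac{1}{2} - \frac{\left(-84 + L\right) \frac{1}{72 + \frac{4 + 2 L}{-51 + L}}}{4} = \frac{1}{2} - \frac{\frac{1}{72 + \frac{4 + 2 L}{-51 + L}} \left(-84 + L\right)}{4} = \frac{1}{2} - \frac{-84 + L}{4 \left(72 + \frac{4 + 2 L}{-51 + L}\right)}$)
$M = 4482$ ($M = \left(-54\right) \left(-83\right) = 4482$)
$M + H{\left(\left(-1\right) 10 \right)} = 4482 + \frac{-11620 - \left(\left(-1\right) 10\right)^{2} + 283 \left(\left(-1\right) 10\right)}{8 \left(-1834 + 37 \left(\left(-1\right) 10\right)\right)} = 4482 + \frac{-11620 - \left(-10\right)^{2} + 283 \left(-10\right)}{8 \left(-1834 + 37 \left(-10\right)\right)} = 4482 + \frac{-11620 - 100 - 2830}{8 \left(-1834 - 370\right)} = 4482 + \frac{-11620 - 100 - 2830}{8 \left(-2204\right)} = 4482 + \frac{1}{8} \left(- \frac{1}{2204}\right) \left(-14550\right) = 4482 + \frac{7275}{8816} = \frac{39520587}{8816}$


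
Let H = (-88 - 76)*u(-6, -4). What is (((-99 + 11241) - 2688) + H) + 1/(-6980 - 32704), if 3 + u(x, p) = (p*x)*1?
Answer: 198816839/39684 ≈ 5010.0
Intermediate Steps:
u(x, p) = -3 + p*x (u(x, p) = -3 + (p*x)*1 = -3 + p*x)
H = -3444 (H = (-88 - 76)*(-3 - 4*(-6)) = -164*(-3 + 24) = -164*21 = -3444)
(((-99 + 11241) - 2688) + H) + 1/(-6980 - 32704) = (((-99 + 11241) - 2688) - 3444) + 1/(-6980 - 32704) = ((11142 - 2688) - 3444) + 1/(-39684) = (8454 - 3444) - 1/39684 = 5010 - 1/39684 = 198816839/39684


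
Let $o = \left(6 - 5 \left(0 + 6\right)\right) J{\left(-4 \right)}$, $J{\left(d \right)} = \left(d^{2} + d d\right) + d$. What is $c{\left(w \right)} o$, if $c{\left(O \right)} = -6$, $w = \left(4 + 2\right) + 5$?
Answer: $4032$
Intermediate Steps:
$w = 11$ ($w = 6 + 5 = 11$)
$J{\left(d \right)} = d + 2 d^{2}$ ($J{\left(d \right)} = \left(d^{2} + d^{2}\right) + d = 2 d^{2} + d = d + 2 d^{2}$)
$o = -672$ ($o = \left(6 - 5 \left(0 + 6\right)\right) \left(- 4 \left(1 + 2 \left(-4\right)\right)\right) = \left(6 - 5 \cdot 6\right) \left(- 4 \left(1 - 8\right)\right) = \left(6 - 30\right) \left(\left(-4\right) \left(-7\right)\right) = \left(6 - 30\right) 28 = \left(-24\right) 28 = -672$)
$c{\left(w \right)} o = \left(-6\right) \left(-672\right) = 4032$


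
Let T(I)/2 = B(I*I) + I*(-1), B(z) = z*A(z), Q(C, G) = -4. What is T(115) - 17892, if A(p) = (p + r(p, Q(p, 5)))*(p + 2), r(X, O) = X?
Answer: 9253642249378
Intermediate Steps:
A(p) = 2*p*(2 + p) (A(p) = (p + p)*(p + 2) = (2*p)*(2 + p) = 2*p*(2 + p))
B(z) = 2*z²*(2 + z) (B(z) = z*(2*z*(2 + z)) = 2*z²*(2 + z))
T(I) = -2*I + 4*I⁴*(2 + I²) (T(I) = 2*(2*(I*I)²*(2 + I*I) + I*(-1)) = 2*(2*(I²)²*(2 + I²) - I) = 2*(2*I⁴*(2 + I²) - I) = 2*(-I + 2*I⁴*(2 + I²)) = -2*I + 4*I⁴*(2 + I²))
T(115) - 17892 = (-2*115 + 4*115⁶ + 8*115⁴) - 17892 = (-230 + 4*2313060765625 + 8*174900625) - 17892 = (-230 + 9252243062500 + 1399205000) - 17892 = 9253642267270 - 17892 = 9253642249378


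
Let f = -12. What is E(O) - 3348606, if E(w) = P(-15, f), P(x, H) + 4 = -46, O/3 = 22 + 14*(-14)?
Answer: -3348656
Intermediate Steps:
O = -522 (O = 3*(22 + 14*(-14)) = 3*(22 - 196) = 3*(-174) = -522)
P(x, H) = -50 (P(x, H) = -4 - 46 = -50)
E(w) = -50
E(O) - 3348606 = -50 - 3348606 = -3348656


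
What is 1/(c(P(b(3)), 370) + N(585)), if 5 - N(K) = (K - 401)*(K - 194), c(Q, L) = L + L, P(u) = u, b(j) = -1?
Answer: -1/71199 ≈ -1.4045e-5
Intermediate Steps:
c(Q, L) = 2*L
N(K) = 5 - (-401 + K)*(-194 + K) (N(K) = 5 - (K - 401)*(K - 194) = 5 - (-401 + K)*(-194 + K))
1/(c(P(b(3)), 370) + N(585)) = 1/(2*370 + (-77789 - 1*585² + 595*585)) = 1/(740 + (-77789 - 1*342225 + 348075)) = 1/(740 + (-77789 - 342225 + 348075)) = 1/(740 - 71939) = 1/(-71199) = -1/71199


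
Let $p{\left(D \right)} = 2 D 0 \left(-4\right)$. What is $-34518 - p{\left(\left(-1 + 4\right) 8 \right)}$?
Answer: $-34518$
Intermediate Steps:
$p{\left(D \right)} = 0$ ($p{\left(D \right)} = 2 \cdot 0 \left(-4\right) = 0 \left(-4\right) = 0$)
$-34518 - p{\left(\left(-1 + 4\right) 8 \right)} = -34518 - 0 = -34518 + 0 = -34518$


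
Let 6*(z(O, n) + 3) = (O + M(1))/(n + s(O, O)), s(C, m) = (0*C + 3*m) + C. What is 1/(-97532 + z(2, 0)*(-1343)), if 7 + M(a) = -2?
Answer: -48/4478743 ≈ -1.0717e-5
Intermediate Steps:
s(C, m) = C + 3*m (s(C, m) = (0 + 3*m) + C = 3*m + C = C + 3*m)
M(a) = -9 (M(a) = -7 - 2 = -9)
z(O, n) = -3 + (-9 + O)/(6*(n + 4*O)) (z(O, n) = -3 + ((O - 9)/(n + (O + 3*O)))/6 = -3 + ((-9 + O)/(n + 4*O))/6 = -3 + (-9 + O)/(6*(n + 4*O)))
1/(-97532 + z(2, 0)*(-1343)) = 1/(-97532 + ((-9 - 71*2 - 18*0)/(6*(0 + 4*2)))*(-1343)) = 1/(-97532 + ((-9 - 142 + 0)/(6*(0 + 8)))*(-1343)) = 1/(-97532 + ((1/6)*(-151)/8)*(-1343)) = 1/(-97532 + ((1/6)*(1/8)*(-151))*(-1343)) = 1/(-97532 - 151/48*(-1343)) = 1/(-97532 + 202793/48) = 1/(-4478743/48) = -48/4478743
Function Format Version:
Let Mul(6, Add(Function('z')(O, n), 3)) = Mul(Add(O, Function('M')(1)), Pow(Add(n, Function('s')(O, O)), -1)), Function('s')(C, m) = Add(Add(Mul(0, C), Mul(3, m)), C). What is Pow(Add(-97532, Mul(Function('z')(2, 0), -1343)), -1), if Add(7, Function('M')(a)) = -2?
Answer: Rational(-48, 4478743) ≈ -1.0717e-5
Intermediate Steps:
Function('s')(C, m) = Add(C, Mul(3, m)) (Function('s')(C, m) = Add(Add(0, Mul(3, m)), C) = Add(Mul(3, m), C) = Add(C, Mul(3, m)))
Function('M')(a) = -9 (Function('M')(a) = Add(-7, -2) = -9)
Function('z')(O, n) = Add(-3, Mul(Rational(1, 6), Pow(Add(n, Mul(4, O)), -1), Add(-9, O))) (Function('z')(O, n) = Add(-3, Mul(Rational(1, 6), Mul(Add(O, -9), Pow(Add(n, Add(O, Mul(3, O))), -1)))) = Add(-3, Mul(Rational(1, 6), Mul(Add(-9, O), Pow(Add(n, Mul(4, O)), -1)))) = Add(-3, Mul(Rational(1, 6), Mul(Pow(Add(n, Mul(4, O)), -1), Add(-9, O)))) = Add(-3, Mul(Rational(1, 6), Pow(Add(n, Mul(4, O)), -1), Add(-9, O))))
Pow(Add(-97532, Mul(Function('z')(2, 0), -1343)), -1) = Pow(Add(-97532, Mul(Mul(Rational(1, 6), Pow(Add(0, Mul(4, 2)), -1), Add(-9, Mul(-71, 2), Mul(-18, 0))), -1343)), -1) = Pow(Add(-97532, Mul(Mul(Rational(1, 6), Pow(Add(0, 8), -1), Add(-9, -142, 0)), -1343)), -1) = Pow(Add(-97532, Mul(Mul(Rational(1, 6), Pow(8, -1), -151), -1343)), -1) = Pow(Add(-97532, Mul(Mul(Rational(1, 6), Rational(1, 8), -151), -1343)), -1) = Pow(Add(-97532, Mul(Rational(-151, 48), -1343)), -1) = Pow(Add(-97532, Rational(202793, 48)), -1) = Pow(Rational(-4478743, 48), -1) = Rational(-48, 4478743)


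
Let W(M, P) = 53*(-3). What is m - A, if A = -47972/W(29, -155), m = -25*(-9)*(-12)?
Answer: -477272/159 ≈ -3001.7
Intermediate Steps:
W(M, P) = -159
m = -2700 (m = 225*(-12) = -2700)
A = 47972/159 (A = -47972/(-159) = -47972*(-1/159) = 47972/159 ≈ 301.71)
m - A = -2700 - 1*47972/159 = -2700 - 47972/159 = -477272/159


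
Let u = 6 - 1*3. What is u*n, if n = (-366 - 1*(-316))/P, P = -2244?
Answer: 25/374 ≈ 0.066845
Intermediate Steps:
u = 3 (u = 6 - 3 = 3)
n = 25/1122 (n = (-366 - 1*(-316))/(-2244) = (-366 + 316)*(-1/2244) = -50*(-1/2244) = 25/1122 ≈ 0.022282)
u*n = 3*(25/1122) = 25/374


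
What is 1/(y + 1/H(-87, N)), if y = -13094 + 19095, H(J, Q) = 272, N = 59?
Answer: 272/1632273 ≈ 0.00016664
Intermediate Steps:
y = 6001
1/(y + 1/H(-87, N)) = 1/(6001 + 1/272) = 1/(1632273/272) = 272/1632273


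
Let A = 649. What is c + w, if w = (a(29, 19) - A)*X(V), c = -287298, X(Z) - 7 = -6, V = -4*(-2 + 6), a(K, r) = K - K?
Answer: -287947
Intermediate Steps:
a(K, r) = 0
V = -16 (V = -4*4 = -16)
X(Z) = 1 (X(Z) = 7 - 6 = 1)
w = -649 (w = (0 - 1*649)*1 = (0 - 649)*1 = -649*1 = -649)
c + w = -287298 - 649 = -287947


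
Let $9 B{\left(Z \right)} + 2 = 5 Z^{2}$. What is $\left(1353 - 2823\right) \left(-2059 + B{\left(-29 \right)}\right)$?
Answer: $2340240$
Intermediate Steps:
$B{\left(Z \right)} = - \frac{2}{9} + \frac{5 Z^{2}}{9}$
$\left(1353 - 2823\right) \left(-2059 + B{\left(-29 \right)}\right) = \left(1353 - 2823\right) \left(-2059 - \left(\frac{2}{9} - \frac{5 \left(-29\right)^{2}}{9}\right)\right) = - 1470 \left(-2059 + \left(- \frac{2}{9} + \frac{5}{9} \cdot 841\right)\right) = - 1470 \left(-2059 + \left(- \frac{2}{9} + \frac{4205}{9}\right)\right) = - 1470 \left(-2059 + 467\right) = \left(-1470\right) \left(-1592\right) = 2340240$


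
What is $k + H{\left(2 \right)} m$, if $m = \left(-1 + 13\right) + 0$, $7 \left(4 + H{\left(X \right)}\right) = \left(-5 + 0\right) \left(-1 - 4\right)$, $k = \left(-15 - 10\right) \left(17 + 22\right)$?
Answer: $- \frac{6861}{7} \approx -980.14$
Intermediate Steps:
$k = -975$ ($k = \left(-25\right) 39 = -975$)
$H{\left(X \right)} = - \frac{3}{7}$ ($H{\left(X \right)} = -4 + \frac{\left(-5 + 0\right) \left(-1 - 4\right)}{7} = -4 + \frac{\left(-5\right) \left(-5\right)}{7} = -4 + \frac{1}{7} \cdot 25 = -4 + \frac{25}{7} = - \frac{3}{7}$)
$m = 12$ ($m = 12 + 0 = 12$)
$k + H{\left(2 \right)} m = -975 - \frac{36}{7} = - \frac{6861}{7}$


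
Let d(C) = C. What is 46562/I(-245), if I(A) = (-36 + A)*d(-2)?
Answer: 23281/281 ≈ 82.851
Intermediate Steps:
I(A) = 72 - 2*A (I(A) = (-36 + A)*(-2) = 72 - 2*A)
46562/I(-245) = 46562/(72 - 2*(-245)) = 46562/(72 + 490) = 46562/562 = 46562*(1/562) = 23281/281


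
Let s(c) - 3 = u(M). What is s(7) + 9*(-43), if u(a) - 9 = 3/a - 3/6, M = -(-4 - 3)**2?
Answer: -36805/98 ≈ -375.56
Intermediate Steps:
M = -49 (M = -1*(-7)**2 = -1*49 = -49)
u(a) = 17/2 + 3/a (u(a) = 9 + (3/a - 3/6) = 9 + (3/a - 3*1/6) = 9 + (3/a - 1/2) = 9 + (-1/2 + 3/a) = 17/2 + 3/a)
s(c) = 1121/98 (s(c) = 3 + (17/2 + 3/(-49)) = 3 + (17/2 + 3*(-1/49)) = 3 + (17/2 - 3/49) = 3 + 827/98 = 1121/98)
s(7) + 9*(-43) = 1121/98 + 9*(-43) = 1121/98 - 387 = -36805/98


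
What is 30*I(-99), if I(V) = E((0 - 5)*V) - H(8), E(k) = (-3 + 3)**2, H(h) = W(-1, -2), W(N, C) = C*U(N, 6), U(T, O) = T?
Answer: -60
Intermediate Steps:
W(N, C) = C*N
H(h) = 2 (H(h) = -2*(-1) = 2)
E(k) = 0 (E(k) = 0**2 = 0)
I(V) = -2 (I(V) = 0 - 1*2 = 0 - 2 = -2)
30*I(-99) = 30*(-2) = -60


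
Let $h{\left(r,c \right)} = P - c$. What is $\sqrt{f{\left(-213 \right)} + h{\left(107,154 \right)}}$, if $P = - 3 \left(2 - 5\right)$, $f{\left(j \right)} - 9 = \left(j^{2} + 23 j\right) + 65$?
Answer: $\sqrt{40399} \approx 201.0$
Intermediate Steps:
$f{\left(j \right)} = 74 + j^{2} + 23 j$ ($f{\left(j \right)} = 9 + \left(\left(j^{2} + 23 j\right) + 65\right) = 9 + \left(65 + j^{2} + 23 j\right) = 74 + j^{2} + 23 j$)
$P = 9$ ($P = \left(-3\right) \left(-3\right) = 9$)
$h{\left(r,c \right)} = 9 - c$
$\sqrt{f{\left(-213 \right)} + h{\left(107,154 \right)}} = \sqrt{\left(74 + \left(-213\right)^{2} + 23 \left(-213\right)\right) + \left(9 - 154\right)} = \sqrt{\left(74 + 45369 - 4899\right) + \left(9 - 154\right)} = \sqrt{40544 - 145} = \sqrt{40399}$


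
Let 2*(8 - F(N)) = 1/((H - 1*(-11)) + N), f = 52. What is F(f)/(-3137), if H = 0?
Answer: -1007/395262 ≈ -0.0025477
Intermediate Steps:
F(N) = 8 - 1/(2*(11 + N)) (F(N) = 8 - 1/(2*((0 - 1*(-11)) + N)) = 8 - 1/(2*((0 + 11) + N)) = 8 - 1/(2*(11 + N)))
F(f)/(-3137) = ((175 + 16*52)/(2*(11 + 52)))/(-3137) = ((½)*(175 + 832)/63)*(-1/3137) = ((½)*(1/63)*1007)*(-1/3137) = (1007/126)*(-1/3137) = -1007/395262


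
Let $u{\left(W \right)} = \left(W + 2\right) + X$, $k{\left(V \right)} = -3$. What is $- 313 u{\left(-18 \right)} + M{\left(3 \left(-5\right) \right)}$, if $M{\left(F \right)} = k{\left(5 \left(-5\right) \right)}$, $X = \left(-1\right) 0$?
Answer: $5005$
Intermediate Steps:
$X = 0$
$M{\left(F \right)} = -3$
$u{\left(W \right)} = 2 + W$ ($u{\left(W \right)} = \left(W + 2\right) + 0 = \left(2 + W\right) + 0 = 2 + W$)
$- 313 u{\left(-18 \right)} + M{\left(3 \left(-5\right) \right)} = - 313 \left(2 - 18\right) - 3 = \left(-313\right) \left(-16\right) - 3 = 5008 - 3 = 5005$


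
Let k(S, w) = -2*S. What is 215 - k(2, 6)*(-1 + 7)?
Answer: 239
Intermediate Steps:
215 - k(2, 6)*(-1 + 7) = 215 - (-2*2)*(-1 + 7) = 215 - (-4)*6 = 215 - 1*(-24) = 215 + 24 = 239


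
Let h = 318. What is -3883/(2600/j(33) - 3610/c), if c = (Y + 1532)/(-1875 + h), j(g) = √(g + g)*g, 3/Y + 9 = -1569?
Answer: -16622821588484314897551/15706228329935565009740 + 1081714431359717727*√66/3141245665987113001948 ≈ -1.0556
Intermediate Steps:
Y = -1/526 (Y = 3/(-9 - 1569) = 3/(-1578) = 3*(-1/1578) = -1/526 ≈ -0.0019011)
j(g) = √2*g^(3/2) (j(g) = √(2*g)*g = (√2*√g)*g = √2*g^(3/2))
c = -805831/818982 (c = (-1/526 + 1532)/(-1875 + 318) = (805831/526)/(-1557) = (805831/526)*(-1/1557) = -805831/818982 ≈ -0.98394)
-3883/(2600/j(33) - 3610/c) = -3883/(2600/((√2*33^(3/2))) - 3610/(-805831/818982)) = -3883/(2600/((√2*(33*√33))) - 3610*(-818982/805831)) = -3883/(2600/((33*√66)) + 2956525020/805831) = -3883/(2600*(√66/2178) + 2956525020/805831) = -3883/(1300*√66/1089 + 2956525020/805831) = -3883/(2956525020/805831 + 1300*√66/1089)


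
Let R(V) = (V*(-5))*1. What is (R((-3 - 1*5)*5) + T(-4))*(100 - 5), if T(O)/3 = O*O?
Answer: 23560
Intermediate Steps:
R(V) = -5*V (R(V) = -5*V*1 = -5*V)
T(O) = 3*O² (T(O) = 3*(O*O) = 3*O²)
(R((-3 - 1*5)*5) + T(-4))*(100 - 5) = (-5*(-3 - 1*5)*5 + 3*(-4)²)*(100 - 5) = (-5*(-3 - 5)*5 + 3*16)*95 = (-(-40)*5 + 48)*95 = (-5*(-40) + 48)*95 = (200 + 48)*95 = 248*95 = 23560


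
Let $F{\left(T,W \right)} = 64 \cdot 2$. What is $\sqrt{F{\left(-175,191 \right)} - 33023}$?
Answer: $3 i \sqrt{3655} \approx 181.37 i$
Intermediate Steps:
$F{\left(T,W \right)} = 128$
$\sqrt{F{\left(-175,191 \right)} - 33023} = \sqrt{128 - 33023} = \sqrt{-32895} = 3 i \sqrt{3655}$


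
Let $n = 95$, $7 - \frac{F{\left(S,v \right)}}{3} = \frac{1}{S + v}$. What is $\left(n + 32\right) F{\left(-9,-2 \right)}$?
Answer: $\frac{29718}{11} \approx 2701.6$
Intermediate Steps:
$F{\left(S,v \right)} = 21 - \frac{3}{S + v}$
$\left(n + 32\right) F{\left(-9,-2 \right)} = \left(95 + 32\right) \frac{3 \left(-1 + 7 \left(-9\right) + 7 \left(-2\right)\right)}{-9 - 2} = 127 \frac{3 \left(-1 - 63 - 14\right)}{-11} = 127 \cdot 3 \left(- \frac{1}{11}\right) \left(-78\right) = 127 \cdot \frac{234}{11} = \frac{29718}{11}$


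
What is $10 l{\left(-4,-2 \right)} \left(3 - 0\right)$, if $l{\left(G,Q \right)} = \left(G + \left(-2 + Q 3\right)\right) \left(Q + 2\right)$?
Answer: $0$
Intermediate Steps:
$l{\left(G,Q \right)} = \left(2 + Q\right) \left(-2 + G + 3 Q\right)$ ($l{\left(G,Q \right)} = \left(G + \left(-2 + 3 Q\right)\right) \left(2 + Q\right) = \left(-2 + G + 3 Q\right) \left(2 + Q\right) = \left(2 + Q\right) \left(-2 + G + 3 Q\right)$)
$10 l{\left(-4,-2 \right)} \left(3 - 0\right) = 10 \left(-4 + 2 \left(-4\right) + 3 \left(-2\right)^{2} + 4 \left(-2\right) - -8\right) \left(3 - 0\right) = 10 \left(-4 - 8 + 3 \cdot 4 - 8 + 8\right) \left(3 + 0\right) = 10 \left(-4 - 8 + 12 - 8 + 8\right) 3 = 10 \cdot 0 \cdot 3 = 0 \cdot 3 = 0$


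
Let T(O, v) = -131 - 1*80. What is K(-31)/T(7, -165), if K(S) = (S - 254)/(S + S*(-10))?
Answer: 95/19623 ≈ 0.0048413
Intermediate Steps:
K(S) = -(-254 + S)/(9*S) (K(S) = (-254 + S)/(S - 10*S) = (-254 + S)/((-9*S)) = (-254 + S)*(-1/(9*S)) = -(-254 + S)/(9*S))
T(O, v) = -211 (T(O, v) = -131 - 80 = -211)
K(-31)/T(7, -165) = ((⅑)*(254 - 1*(-31))/(-31))/(-211) = ((⅑)*(-1/31)*(254 + 31))*(-1/211) = ((⅑)*(-1/31)*285)*(-1/211) = -95/93*(-1/211) = 95/19623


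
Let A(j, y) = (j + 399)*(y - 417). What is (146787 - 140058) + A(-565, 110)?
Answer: 57691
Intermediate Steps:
A(j, y) = (-417 + y)*(399 + j) (A(j, y) = (399 + j)*(-417 + y) = (-417 + y)*(399 + j))
(146787 - 140058) + A(-565, 110) = (146787 - 140058) + (-166383 - 417*(-565) + 399*110 - 565*110) = 6729 + (-166383 + 235605 + 43890 - 62150) = 6729 + 50962 = 57691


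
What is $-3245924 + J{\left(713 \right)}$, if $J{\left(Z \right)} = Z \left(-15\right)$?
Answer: $-3256619$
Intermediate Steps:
$J{\left(Z \right)} = - 15 Z$
$-3245924 + J{\left(713 \right)} = -3245924 - 10695 = -3256619$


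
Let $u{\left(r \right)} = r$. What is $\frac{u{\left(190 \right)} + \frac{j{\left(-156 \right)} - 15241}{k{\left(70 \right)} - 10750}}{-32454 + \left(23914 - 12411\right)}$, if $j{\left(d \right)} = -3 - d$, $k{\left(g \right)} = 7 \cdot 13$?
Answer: $- \frac{2040298}{223316709} \approx -0.0091363$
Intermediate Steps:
$k{\left(g \right)} = 91$
$\frac{u{\left(190 \right)} + \frac{j{\left(-156 \right)} - 15241}{k{\left(70 \right)} - 10750}}{-32454 + \left(23914 - 12411\right)} = \frac{190 + \frac{\left(-3 - -156\right) - 15241}{91 - 10750}}{-32454 + \left(23914 - 12411\right)} = \frac{190 + \frac{\left(-3 + 156\right) - 15241}{-10659}}{-32454 + 11503} = \frac{190 + \left(153 - 15241\right) \left(- \frac{1}{10659}\right)}{-20951} = \left(190 - - \frac{15088}{10659}\right) \left(- \frac{1}{20951}\right) = \left(190 + \frac{15088}{10659}\right) \left(- \frac{1}{20951}\right) = \frac{2040298}{10659} \left(- \frac{1}{20951}\right) = - \frac{2040298}{223316709}$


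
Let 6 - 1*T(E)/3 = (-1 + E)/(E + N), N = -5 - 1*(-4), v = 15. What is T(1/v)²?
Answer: 225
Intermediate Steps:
N = -1 (N = -5 + 4 = -1)
T(E) = 15 (T(E) = 18 - 3*(-1 + E)/(E - 1) = 18 - 3*(-1 + E)/(-1 + E) = 18 - 3*1 = 18 - 3 = 15)
T(1/v)² = 15² = 225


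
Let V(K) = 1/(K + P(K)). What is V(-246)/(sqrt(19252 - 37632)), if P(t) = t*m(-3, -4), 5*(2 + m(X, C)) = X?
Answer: -I*sqrt(4595)/3617184 ≈ -1.874e-5*I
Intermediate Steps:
m(X, C) = -2 + X/5
P(t) = -13*t/5 (P(t) = t*(-2 + (1/5)*(-3)) = t*(-2 - 3/5) = t*(-13/5) = -13*t/5)
V(K) = -5/(8*K) (V(K) = 1/(K - 13*K/5) = 1/(-8*K/5) = -5/(8*K))
V(-246)/(sqrt(19252 - 37632)) = (-5/8/(-246))/(sqrt(19252 - 37632)) = (-5/8*(-1/246))/(sqrt(-18380)) = 5/(1968*((2*I*sqrt(4595)))) = 5*(-I*sqrt(4595)/9190)/1968 = -I*sqrt(4595)/3617184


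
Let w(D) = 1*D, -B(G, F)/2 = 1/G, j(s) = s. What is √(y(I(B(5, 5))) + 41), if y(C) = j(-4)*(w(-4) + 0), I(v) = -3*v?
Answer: √57 ≈ 7.5498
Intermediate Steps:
B(G, F) = -2/G
w(D) = D
y(C) = 16 (y(C) = -4*(-4 + 0) = -4*(-4) = 16)
√(y(I(B(5, 5))) + 41) = √(16 + 41) = √57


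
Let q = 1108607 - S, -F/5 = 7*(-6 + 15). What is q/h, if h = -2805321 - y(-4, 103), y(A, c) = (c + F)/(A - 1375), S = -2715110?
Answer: -5272905743/3868537871 ≈ -1.3630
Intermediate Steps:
F = -315 (F = -35*(-6 + 15) = -35*9 = -5*63 = -315)
y(A, c) = (-315 + c)/(-1375 + A) (y(A, c) = (c - 315)/(A - 1375) = (-315 + c)/(-1375 + A))
q = 3823717 (q = 1108607 - 1*(-2715110) = 1108607 + 2715110 = 3823717)
h = -3868537871/1379 (h = -2805321 - (-315 + 103)/(-1375 - 4) = -2805321 - (-212)/(-1379) = -2805321 - (-1)*(-212)/1379 = -2805321 - 1*212/1379 = -2805321 - 212/1379 = -3868537871/1379 ≈ -2.8053e+6)
q/h = 3823717/(-3868537871/1379) = 3823717*(-1379/3868537871) = -5272905743/3868537871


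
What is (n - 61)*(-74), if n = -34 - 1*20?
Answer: 8510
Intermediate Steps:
n = -54 (n = -34 - 20 = -54)
(n - 61)*(-74) = (-54 - 61)*(-74) = -115*(-74) = 8510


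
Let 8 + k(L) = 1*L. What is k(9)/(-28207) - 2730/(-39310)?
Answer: 7696580/110881717 ≈ 0.069412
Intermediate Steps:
k(L) = -8 + L (k(L) = -8 + 1*L = -8 + L)
k(9)/(-28207) - 2730/(-39310) = (-8 + 9)/(-28207) - 2730/(-39310) = 1*(-1/28207) - 2730*(-1/39310) = -1/28207 + 273/3931 = 7696580/110881717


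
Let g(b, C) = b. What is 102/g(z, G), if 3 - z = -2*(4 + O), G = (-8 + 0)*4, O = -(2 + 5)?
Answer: -34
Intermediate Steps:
O = -7 (O = -1*7 = -7)
G = -32 (G = -8*4 = -32)
z = -3 (z = 3 - (-2)*(4 - 7) = 3 - (-2)*(-3) = 3 - 1*6 = 3 - 6 = -3)
102/g(z, G) = 102/(-3) = 102*(-⅓) = -34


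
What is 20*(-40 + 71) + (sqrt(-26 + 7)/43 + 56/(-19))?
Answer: 11724/19 + I*sqrt(19)/43 ≈ 617.05 + 0.10137*I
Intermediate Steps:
20*(-40 + 71) + (sqrt(-26 + 7)/43 + 56/(-19)) = 20*31 + (sqrt(-19)*(1/43) + 56*(-1/19)) = 620 + ((I*sqrt(19))*(1/43) - 56/19) = 620 + (I*sqrt(19)/43 - 56/19) = 620 + (-56/19 + I*sqrt(19)/43) = 11724/19 + I*sqrt(19)/43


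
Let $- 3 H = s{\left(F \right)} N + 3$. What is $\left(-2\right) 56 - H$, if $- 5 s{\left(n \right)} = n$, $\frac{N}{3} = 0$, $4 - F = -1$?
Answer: $-111$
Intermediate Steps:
$F = 5$ ($F = 4 - -1 = 4 + 1 = 5$)
$N = 0$ ($N = 3 \cdot 0 = 0$)
$s{\left(n \right)} = - \frac{n}{5}$
$H = -1$ ($H = - \frac{\left(- \frac{1}{5}\right) 5 \cdot 0 + 3}{3} = - \frac{\left(-1\right) 0 + 3}{3} = - \frac{0 + 3}{3} = \left(- \frac{1}{3}\right) 3 = -1$)
$\left(-2\right) 56 - H = \left(-2\right) 56 - -1 = -112 + 1 = -111$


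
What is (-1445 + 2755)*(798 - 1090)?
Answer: -382520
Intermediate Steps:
(-1445 + 2755)*(798 - 1090) = 1310*(-292) = -382520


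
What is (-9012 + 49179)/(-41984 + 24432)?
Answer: -40167/17552 ≈ -2.2885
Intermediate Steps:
(-9012 + 49179)/(-41984 + 24432) = 40167/(-17552) = 40167*(-1/17552) = -40167/17552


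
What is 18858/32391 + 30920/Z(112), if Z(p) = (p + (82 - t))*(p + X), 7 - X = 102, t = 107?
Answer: 114380078/5322921 ≈ 21.488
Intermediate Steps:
X = -95 (X = 7 - 1*102 = 7 - 102 = -95)
Z(p) = (-95 + p)*(-25 + p) (Z(p) = (p + (82 - 1*107))*(p - 95) = (p + (82 - 107))*(-95 + p) = (p - 25)*(-95 + p) = (-25 + p)*(-95 + p) = (-95 + p)*(-25 + p))
18858/32391 + 30920/Z(112) = 18858/32391 + 30920/(2375 + 112² - 120*112) = 18858*(1/32391) + 30920/(2375 + 12544 - 13440) = 6286/10797 + 30920/1479 = 114380078/5322921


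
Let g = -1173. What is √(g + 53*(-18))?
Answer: I*√2127 ≈ 46.119*I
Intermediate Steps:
√(g + 53*(-18)) = √(-1173 + 53*(-18)) = √(-1173 - 954) = √(-2127) = I*√2127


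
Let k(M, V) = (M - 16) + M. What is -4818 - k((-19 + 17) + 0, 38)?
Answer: -4798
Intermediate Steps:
k(M, V) = -16 + 2*M (k(M, V) = (-16 + M) + M = -16 + 2*M)
-4818 - k((-19 + 17) + 0, 38) = -4818 - (-16 + 2*((-19 + 17) + 0)) = -4818 - (-16 + 2*(-2 + 0)) = -4818 - (-16 + 2*(-2)) = -4818 - (-16 - 4) = -4818 - 1*(-20) = -4818 + 20 = -4798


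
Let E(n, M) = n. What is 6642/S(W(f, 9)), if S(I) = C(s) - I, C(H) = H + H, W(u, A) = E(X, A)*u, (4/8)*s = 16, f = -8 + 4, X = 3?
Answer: 3321/38 ≈ 87.395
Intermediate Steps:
f = -4
s = 32 (s = 2*16 = 32)
W(u, A) = 3*u
C(H) = 2*H
S(I) = 64 - I (S(I) = 2*32 - I = 64 - I)
6642/S(W(f, 9)) = 6642/(64 - 3*(-4)) = 6642/(64 - 1*(-12)) = 6642/(64 + 12) = 6642/76 = 6642*(1/76) = 3321/38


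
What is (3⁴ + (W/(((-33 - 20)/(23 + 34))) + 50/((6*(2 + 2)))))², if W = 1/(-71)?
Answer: 14080468236025/2039064336 ≈ 6905.4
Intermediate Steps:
W = -1/71 ≈ -0.014085
(3⁴ + (W/(((-33 - 20)/(23 + 34))) + 50/((6*(2 + 2)))))² = (3⁴ + (-(23 + 34)/(-33 - 20)/71 + 50/((6*(2 + 2)))))² = (81 + (-1/(71*((-53/57))) + 50/((6*4))))² = (81 + (-1/(71*((-53*1/57))) + 50/24))² = (81 + (-1/(71*(-53/57)) + 50*(1/24)))² = (81 + (-1/71*(-57/53) + 25/12))² = (81 + (57/3763 + 25/12))² = (81 + 94759/45156)² = (3752395/45156)² = 14080468236025/2039064336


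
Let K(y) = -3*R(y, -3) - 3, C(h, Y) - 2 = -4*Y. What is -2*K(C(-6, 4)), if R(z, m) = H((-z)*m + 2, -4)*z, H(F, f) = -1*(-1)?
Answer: -78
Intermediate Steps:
H(F, f) = 1
C(h, Y) = 2 - 4*Y
R(z, m) = z (R(z, m) = 1*z = z)
K(y) = -3 - 3*y (K(y) = -3*y - 3 = -3 - 3*y)
-2*K(C(-6, 4)) = -2*(-3 - 3*(2 - 4*4)) = -2*(-3 - 3*(2 - 16)) = -2*(-3 - 3*(-14)) = -2*(-3 + 42) = -2*39 = -78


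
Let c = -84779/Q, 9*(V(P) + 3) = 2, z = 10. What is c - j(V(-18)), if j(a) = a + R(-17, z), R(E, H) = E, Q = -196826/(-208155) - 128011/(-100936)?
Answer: -16022835947030182/418616629569 ≈ -38276.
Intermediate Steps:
Q = 46512958841/21010333080 (Q = -196826*(-1/208155) - 128011*(-1/100936) = 196826/208155 + 128011/100936 = 46512958841/21010333080 ≈ 2.2138)
V(P) = -25/9 (V(P) = -3 + (1/9)*2 = -3 + 2/9 = -25/9)
j(a) = -17 + a (j(a) = a - 17 = -17 + a)
c = -1781235028189320/46512958841 (c = -84779/46512958841/21010333080 = -84779*21010333080/46512958841 = -1781235028189320/46512958841 ≈ -38295.)
c - j(V(-18)) = -1781235028189320/46512958841 - (-17 - 25/9) = -1781235028189320/46512958841 - 1*(-178/9) = -1781235028189320/46512958841 + 178/9 = -16022835947030182/418616629569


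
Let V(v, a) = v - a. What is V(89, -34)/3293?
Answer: 123/3293 ≈ 0.037352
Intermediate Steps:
V(89, -34)/3293 = (89 - 1*(-34))/3293 = (89 + 34)*(1/3293) = 123*(1/3293) = 123/3293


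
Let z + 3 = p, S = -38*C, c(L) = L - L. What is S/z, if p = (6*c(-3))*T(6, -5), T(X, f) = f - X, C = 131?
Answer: 4978/3 ≈ 1659.3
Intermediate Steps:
c(L) = 0
S = -4978 (S = -38*131 = -4978)
p = 0 (p = (6*0)*(-5 - 1*6) = 0*(-5 - 6) = 0*(-11) = 0)
z = -3 (z = -3 + 0 = -3)
S/z = -4978/(-3) = -4978*(-⅓) = 4978/3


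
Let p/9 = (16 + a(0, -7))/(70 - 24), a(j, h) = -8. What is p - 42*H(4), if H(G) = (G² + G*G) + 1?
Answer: -31842/23 ≈ -1384.4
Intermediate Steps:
H(G) = 1 + 2*G² (H(G) = (G² + G²) + 1 = 2*G² + 1 = 1 + 2*G²)
p = 36/23 (p = 9*((16 - 8)/(70 - 24)) = 9*(8/46) = 9*(8*(1/46)) = 9*(4/23) = 36/23 ≈ 1.5652)
p - 42*H(4) = 36/23 - 42*(1 + 2*4²) = 36/23 - 42*(1 + 2*16) = 36/23 - 42*(1 + 32) = 36/23 - 42*33 = 36/23 - 1386 = -31842/23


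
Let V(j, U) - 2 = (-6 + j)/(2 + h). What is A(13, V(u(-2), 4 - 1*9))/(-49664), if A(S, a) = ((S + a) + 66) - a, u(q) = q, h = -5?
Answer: -79/49664 ≈ -0.0015907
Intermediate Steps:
V(j, U) = 4 - j/3 (V(j, U) = 2 + (-6 + j)/(2 - 5) = 2 + (-6 + j)/(-3) = 2 + (-6 + j)*(-⅓) = 2 + (2 - j/3) = 4 - j/3)
A(S, a) = 66 + S (A(S, a) = (66 + S + a) - a = 66 + S)
A(13, V(u(-2), 4 - 1*9))/(-49664) = (66 + 13)/(-49664) = 79*(-1/49664) = -79/49664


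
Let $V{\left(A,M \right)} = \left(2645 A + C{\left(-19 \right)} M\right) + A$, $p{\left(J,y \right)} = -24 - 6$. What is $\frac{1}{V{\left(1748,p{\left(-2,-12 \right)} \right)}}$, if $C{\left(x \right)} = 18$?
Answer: $\frac{1}{4624668} \approx 2.1623 \cdot 10^{-7}$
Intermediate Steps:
$p{\left(J,y \right)} = -30$
$V{\left(A,M \right)} = 18 M + 2646 A$ ($V{\left(A,M \right)} = \left(2645 A + 18 M\right) + A = \left(18 M + 2645 A\right) + A = 18 M + 2646 A$)
$\frac{1}{V{\left(1748,p{\left(-2,-12 \right)} \right)}} = \frac{1}{18 \left(-30\right) + 2646 \cdot 1748} = \frac{1}{-540 + 4625208} = \frac{1}{4624668}$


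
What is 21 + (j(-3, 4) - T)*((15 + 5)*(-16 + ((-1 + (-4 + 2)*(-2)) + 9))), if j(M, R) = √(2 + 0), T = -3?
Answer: -219 - 80*√2 ≈ -332.14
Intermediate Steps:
j(M, R) = √2
21 + (j(-3, 4) - T)*((15 + 5)*(-16 + ((-1 + (-4 + 2)*(-2)) + 9))) = 21 + (√2 - 1*(-3))*((15 + 5)*(-16 + ((-1 + (-4 + 2)*(-2)) + 9))) = 21 + (√2 + 3)*(20*(-16 + ((-1 - 2*(-2)) + 9))) = 21 + (3 + √2)*(20*(-16 + ((-1 + 4) + 9))) = 21 + (3 + √2)*(20*(-16 + (3 + 9))) = 21 + (3 + √2)*(20*(-16 + 12)) = 21 + (3 + √2)*(20*(-4)) = 21 + (3 + √2)*(-80) = 21 + (-240 - 80*√2) = -219 - 80*√2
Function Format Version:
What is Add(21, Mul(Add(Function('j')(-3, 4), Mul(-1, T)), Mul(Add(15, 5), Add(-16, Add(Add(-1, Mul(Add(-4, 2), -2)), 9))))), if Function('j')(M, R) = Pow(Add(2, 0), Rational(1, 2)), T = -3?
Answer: Add(-219, Mul(-80, Pow(2, Rational(1, 2)))) ≈ -332.14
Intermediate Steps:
Function('j')(M, R) = Pow(2, Rational(1, 2))
Add(21, Mul(Add(Function('j')(-3, 4), Mul(-1, T)), Mul(Add(15, 5), Add(-16, Add(Add(-1, Mul(Add(-4, 2), -2)), 9))))) = Add(21, Mul(Add(Pow(2, Rational(1, 2)), Mul(-1, -3)), Mul(Add(15, 5), Add(-16, Add(Add(-1, Mul(Add(-4, 2), -2)), 9))))) = Add(21, Mul(Add(Pow(2, Rational(1, 2)), 3), Mul(20, Add(-16, Add(Add(-1, Mul(-2, -2)), 9))))) = Add(21, Mul(Add(3, Pow(2, Rational(1, 2))), Mul(20, Add(-16, Add(Add(-1, 4), 9))))) = Add(21, Mul(Add(3, Pow(2, Rational(1, 2))), Mul(20, Add(-16, Add(3, 9))))) = Add(21, Mul(Add(3, Pow(2, Rational(1, 2))), Mul(20, Add(-16, 12)))) = Add(21, Mul(Add(3, Pow(2, Rational(1, 2))), Mul(20, -4))) = Add(21, Mul(Add(3, Pow(2, Rational(1, 2))), -80)) = Add(21, Add(-240, Mul(-80, Pow(2, Rational(1, 2))))) = Add(-219, Mul(-80, Pow(2, Rational(1, 2))))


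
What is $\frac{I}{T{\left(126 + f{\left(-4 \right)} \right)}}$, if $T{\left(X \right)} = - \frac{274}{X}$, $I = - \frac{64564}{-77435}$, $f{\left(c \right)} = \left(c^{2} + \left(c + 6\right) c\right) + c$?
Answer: $- \frac{839332}{2121719} \approx -0.39559$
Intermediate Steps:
$f{\left(c \right)} = c + c^{2} + c \left(6 + c\right)$ ($f{\left(c \right)} = \left(c^{2} + \left(6 + c\right) c\right) + c = \left(c^{2} + c \left(6 + c\right)\right) + c = c + c^{2} + c \left(6 + c\right)$)
$I = \frac{64564}{77435}$ ($I = \left(-64564\right) \left(- \frac{1}{77435}\right) = \frac{64564}{77435} \approx 0.83378$)
$\frac{I}{T{\left(126 + f{\left(-4 \right)} \right)}} = \frac{64564}{77435 \left(- \frac{274}{126 - 4 \left(7 + 2 \left(-4\right)\right)}\right)} = \frac{64564}{77435 \left(- \frac{274}{126 - 4 \left(7 - 8\right)}\right)} = \frac{64564}{77435 \left(- \frac{274}{126 - -4}\right)} = \frac{64564}{77435 \left(- \frac{274}{126 + 4}\right)} = \frac{64564}{77435 \left(- \frac{274}{130}\right)} = \frac{64564}{77435 \left(\left(-274\right) \frac{1}{130}\right)} = \frac{64564}{77435 \left(- \frac{137}{65}\right)} = \frac{64564}{77435} \left(- \frac{65}{137}\right) = - \frac{839332}{2121719}$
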